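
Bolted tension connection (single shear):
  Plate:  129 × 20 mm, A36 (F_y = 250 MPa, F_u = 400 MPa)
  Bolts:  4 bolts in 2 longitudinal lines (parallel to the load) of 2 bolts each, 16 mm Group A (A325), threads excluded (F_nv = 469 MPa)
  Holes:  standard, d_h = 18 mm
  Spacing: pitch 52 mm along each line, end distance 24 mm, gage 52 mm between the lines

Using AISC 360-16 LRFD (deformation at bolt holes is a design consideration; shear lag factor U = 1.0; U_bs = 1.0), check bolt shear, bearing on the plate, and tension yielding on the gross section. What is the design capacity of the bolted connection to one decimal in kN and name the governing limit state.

Bolt shear: A_b = π(16)²/4 = 201.06 mm². φR_n = 0.75 × 469 × 201.06 × 4 × 1 = 282.9 kN.
Bearing (20 mm plate, F_u = 400 MPa): end bolts L_c = 24 − 18/2 = 15, R_n = min(1.2×15×20×400, 2.4×16×20×400) = 144 kN/bolt; interior L_c = 52 − 18 = 34, R_n = 307.2 kN/bolt. φR_n = 0.75 × (2×144 + 2×307.2) = 676.8 kN.
Tension yield (gross): A_g = 129×20 = 2580 mm². φR_n = 0.90 × 250 × 2580 = 580.5 kN.
Governing: min(282.9, 676.8, 580.5) = 282.9 kN → bolt shear.

282.9 kN (bolt shear governs)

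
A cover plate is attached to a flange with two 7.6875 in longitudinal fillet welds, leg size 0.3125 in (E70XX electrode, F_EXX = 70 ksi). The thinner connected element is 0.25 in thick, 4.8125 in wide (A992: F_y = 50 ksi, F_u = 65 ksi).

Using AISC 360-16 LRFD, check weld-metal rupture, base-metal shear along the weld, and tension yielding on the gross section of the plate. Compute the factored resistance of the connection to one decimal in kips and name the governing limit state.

Weld metal: throat = 0.707×0.3125 = 0.22094 in, L = 2×7.6875 = 15.375 in. φR_n = 0.75 × 0.6 × 70 × 0.22094 × 15.375 = 107.0 kips.
Base metal shear (0.25 in plate): yield φR_n = 1.0×0.6×50×0.25×15.375 = 115.3 kips; rupture φR_n = 0.75×0.6×65×0.25×15.375 = 112.4 kips; take 112.4 kips (rupture).
Tension yield (gross): A_g = 4.8125×0.25 = 1.2031 in². φR_n = 0.90 × 50 × 1.2031 = 54.1 kips.
Governing: min(107.0, 112.4, 54.1) = 54.1 kips → gross-section yield.

54.1 kips (gross-section yield governs)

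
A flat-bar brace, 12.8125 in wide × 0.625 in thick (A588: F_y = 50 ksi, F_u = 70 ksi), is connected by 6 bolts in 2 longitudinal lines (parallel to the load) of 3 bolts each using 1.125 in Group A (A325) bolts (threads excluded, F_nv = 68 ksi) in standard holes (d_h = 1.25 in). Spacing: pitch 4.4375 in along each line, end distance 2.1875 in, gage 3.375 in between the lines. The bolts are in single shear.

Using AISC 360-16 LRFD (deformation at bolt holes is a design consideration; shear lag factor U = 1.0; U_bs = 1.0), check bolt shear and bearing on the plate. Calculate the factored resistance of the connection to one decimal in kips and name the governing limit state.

Bolt shear: A_b = π(1.125)²/4 = 0.99402 in². φR_n = 0.75 × 68 × 0.99402 × 6 × 1 = 304.2 kips.
Bearing (0.625 in plate, F_u = 70 ksi): end bolts L_c = 2.1875 − 1.25/2 = 1.5625, R_n = min(1.2×1.5625×0.625×70, 2.4×1.125×0.625×70) = 82.031 kips/bolt; interior L_c = 4.4375 − 1.25 = 3.1875, R_n = 118.13 kips/bolt. φR_n = 0.75 × (2×82.031 + 4×118.13) = 477.4 kips.
Governing: min(304.2, 477.4) = 304.2 kips → bolt shear.

304.2 kips (bolt shear governs)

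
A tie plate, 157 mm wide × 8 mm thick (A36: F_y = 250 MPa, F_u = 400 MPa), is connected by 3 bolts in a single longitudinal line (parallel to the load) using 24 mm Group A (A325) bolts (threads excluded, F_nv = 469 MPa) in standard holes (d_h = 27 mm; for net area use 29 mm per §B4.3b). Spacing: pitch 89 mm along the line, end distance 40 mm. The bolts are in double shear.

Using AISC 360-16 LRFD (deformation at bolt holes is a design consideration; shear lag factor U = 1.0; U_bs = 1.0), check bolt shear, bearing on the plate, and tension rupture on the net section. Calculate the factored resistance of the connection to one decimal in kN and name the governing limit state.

307.2 kN (net-section rupture governs)

Bolt shear: A_b = π(24)²/4 = 452.39 mm². φR_n = 0.75 × 469 × 452.39 × 3 × 2 = 954.8 kN.
Bearing (8 mm plate, F_u = 400 MPa): end bolts L_c = 40 − 27/2 = 26.5, R_n = min(1.2×26.5×8×400, 2.4×24×8×400) = 101.76 kN/bolt; interior L_c = 89 − 27 = 62, R_n = 184.32 kN/bolt. φR_n = 0.75 × (1×101.76 + 2×184.32) = 352.8 kN.
Tension rupture (net): A_n = (157 − 1×29)×8 = 1024 mm² (U = 1.0, A_e = A_n). φR_n = 0.75 × 400 × 1024 = 307.2 kN.
Governing: min(954.8, 352.8, 307.2) = 307.2 kN → net-section rupture.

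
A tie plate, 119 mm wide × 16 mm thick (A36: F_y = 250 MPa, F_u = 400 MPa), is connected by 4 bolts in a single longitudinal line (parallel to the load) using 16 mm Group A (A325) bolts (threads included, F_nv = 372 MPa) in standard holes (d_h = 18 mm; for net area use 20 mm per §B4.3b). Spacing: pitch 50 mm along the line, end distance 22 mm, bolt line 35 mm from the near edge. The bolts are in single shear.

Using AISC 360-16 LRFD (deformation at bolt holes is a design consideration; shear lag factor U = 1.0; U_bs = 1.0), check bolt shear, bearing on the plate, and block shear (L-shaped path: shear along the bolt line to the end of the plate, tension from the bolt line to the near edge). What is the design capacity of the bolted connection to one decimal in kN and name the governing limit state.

Bolt shear: A_b = π(16)²/4 = 201.06 mm². φR_n = 0.75 × 372 × 201.06 × 4 × 1 = 224.4 kN.
Bearing (16 mm plate, F_u = 400 MPa): end bolts L_c = 22 − 18/2 = 13, R_n = min(1.2×13×16×400, 2.4×16×16×400) = 99.84 kN/bolt; interior L_c = 50 − 18 = 32, R_n = 245.76 kN/bolt. φR_n = 0.75 × (1×99.84 + 3×245.76) = 627.8 kN.
Block shear: shear path 1×[22+3×50] = 1×172 mm, A_gv = 2752, A_nv = 1×(172 − 3.5×20)×16 = 1632 mm²; tension to near edge: (35 − 0.5×20)×16 = 400 mm². R_n = min(0.6×400×1632, 0.6×250×2752) + 1.0×400×400 = min(391.68, 412.8) + 160 = 551.68 kN. φR_n = 0.75 × 551.68 = 413.8 kN.
Governing: min(224.4, 627.8, 413.8) = 224.4 kN → bolt shear.

224.4 kN (bolt shear governs)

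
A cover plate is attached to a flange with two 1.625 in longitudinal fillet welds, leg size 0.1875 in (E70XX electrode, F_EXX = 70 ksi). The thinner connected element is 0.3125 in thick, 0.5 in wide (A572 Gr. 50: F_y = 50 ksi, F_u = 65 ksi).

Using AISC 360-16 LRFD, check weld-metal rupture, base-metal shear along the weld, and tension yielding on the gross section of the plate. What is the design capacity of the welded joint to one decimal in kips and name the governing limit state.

7.0 kips (gross-section yield governs)

Weld metal: throat = 0.707×0.1875 = 0.13256 in, L = 2×1.625 = 3.25 in. φR_n = 0.75 × 0.6 × 70 × 0.13256 × 3.25 = 13.6 kips.
Base metal shear (0.3125 in plate): yield φR_n = 1.0×0.6×50×0.3125×3.25 = 30.5 kips; rupture φR_n = 0.75×0.6×65×0.3125×3.25 = 29.7 kips; take 29.7 kips (rupture).
Tension yield (gross): A_g = 0.5×0.3125 = 0.15625 in². φR_n = 0.90 × 50 × 0.15625 = 7.0 kips.
Governing: min(13.6, 29.7, 7.0) = 7.0 kips → gross-section yield.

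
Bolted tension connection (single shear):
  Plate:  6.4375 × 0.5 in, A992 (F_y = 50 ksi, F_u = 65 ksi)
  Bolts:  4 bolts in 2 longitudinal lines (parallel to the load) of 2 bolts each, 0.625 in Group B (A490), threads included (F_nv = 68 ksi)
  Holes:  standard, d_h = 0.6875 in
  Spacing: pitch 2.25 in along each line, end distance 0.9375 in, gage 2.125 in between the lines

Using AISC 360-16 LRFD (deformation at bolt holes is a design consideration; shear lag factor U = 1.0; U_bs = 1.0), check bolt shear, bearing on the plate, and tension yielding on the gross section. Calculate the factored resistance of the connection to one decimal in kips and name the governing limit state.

Bolt shear: A_b = π(0.625)²/4 = 0.3068 in². φR_n = 0.75 × 68 × 0.3068 × 4 × 1 = 62.6 kips.
Bearing (0.5 in plate, F_u = 65 ksi): end bolts L_c = 0.9375 − 0.6875/2 = 0.59375, R_n = min(1.2×0.59375×0.5×65, 2.4×0.625×0.5×65) = 23.156 kips/bolt; interior L_c = 2.25 − 0.6875 = 1.5625, R_n = 48.75 kips/bolt. φR_n = 0.75 × (2×23.156 + 2×48.75) = 107.9 kips.
Tension yield (gross): A_g = 6.4375×0.5 = 3.2188 in². φR_n = 0.90 × 50 × 3.2188 = 144.8 kips.
Governing: min(62.6, 107.9, 144.8) = 62.6 kips → bolt shear.

62.6 kips (bolt shear governs)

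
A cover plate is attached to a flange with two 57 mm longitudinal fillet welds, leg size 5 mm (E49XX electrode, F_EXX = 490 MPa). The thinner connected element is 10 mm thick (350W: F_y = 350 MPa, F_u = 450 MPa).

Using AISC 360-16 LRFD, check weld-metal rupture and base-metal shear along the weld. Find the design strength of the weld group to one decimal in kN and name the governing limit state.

Weld metal: throat = 0.707×5 = 3.535 mm, L = 2×57 = 114 mm. φR_n = 0.75 × 0.6 × 490 × 3.535 × 114 = 88.9 kN.
Base metal shear (10 mm plate): yield φR_n = 1.0×0.6×350×10×114 = 239.4 kN; rupture φR_n = 0.75×0.6×450×10×114 = 230.9 kN; take 230.9 kN (rupture).
Governing: min(88.9, 230.9) = 88.9 kN → weld metal.

88.9 kN (weld metal governs)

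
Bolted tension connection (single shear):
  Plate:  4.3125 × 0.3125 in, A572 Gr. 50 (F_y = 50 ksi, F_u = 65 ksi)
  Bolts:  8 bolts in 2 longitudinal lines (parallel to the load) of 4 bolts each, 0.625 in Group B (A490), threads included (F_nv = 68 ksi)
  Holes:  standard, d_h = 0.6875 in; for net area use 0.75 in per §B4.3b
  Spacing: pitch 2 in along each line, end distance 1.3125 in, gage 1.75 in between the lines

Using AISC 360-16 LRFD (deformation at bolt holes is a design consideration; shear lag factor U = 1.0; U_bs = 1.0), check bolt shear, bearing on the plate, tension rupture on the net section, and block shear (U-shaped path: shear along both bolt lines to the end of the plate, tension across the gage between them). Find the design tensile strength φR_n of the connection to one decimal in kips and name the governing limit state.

42.8 kips (net-section rupture governs)

Bolt shear: A_b = π(0.625)²/4 = 0.3068 in². φR_n = 0.75 × 68 × 0.3068 × 8 × 1 = 125.2 kips.
Bearing (0.3125 in plate, F_u = 65 ksi): end bolts L_c = 1.3125 − 0.6875/2 = 0.96875, R_n = min(1.2×0.96875×0.3125×65, 2.4×0.625×0.3125×65) = 23.613 kips/bolt; interior L_c = 2 − 0.6875 = 1.3125, R_n = 30.469 kips/bolt. φR_n = 0.75 × (2×23.613 + 6×30.469) = 172.5 kips.
Tension rupture (net): A_n = (4.3125 − 2×0.75)×0.3125 = 0.87891 in² (U = 1.0, A_e = A_n). φR_n = 0.75 × 65 × 0.87891 = 42.8 kips.
Block shear: shear path 2×[1.3125+3×2] = 2×7.3125 in, A_gv = 4.5703, A_nv = 2×(7.3125 − 3.5×0.75)×0.3125 = 2.9297 in²; tension across gage: (1.75 − 1×0.75)×0.3125 = 0.3125 in². R_n = min(0.6×65×2.9297, 0.6×50×4.5703) + 1.0×65×0.3125 = min(114.26, 137.11) + 20.313 = 134.57 kips. φR_n = 0.75 × 134.57 = 100.9 kips.
Governing: min(125.2, 172.5, 42.8, 100.9) = 42.8 kips → net-section rupture.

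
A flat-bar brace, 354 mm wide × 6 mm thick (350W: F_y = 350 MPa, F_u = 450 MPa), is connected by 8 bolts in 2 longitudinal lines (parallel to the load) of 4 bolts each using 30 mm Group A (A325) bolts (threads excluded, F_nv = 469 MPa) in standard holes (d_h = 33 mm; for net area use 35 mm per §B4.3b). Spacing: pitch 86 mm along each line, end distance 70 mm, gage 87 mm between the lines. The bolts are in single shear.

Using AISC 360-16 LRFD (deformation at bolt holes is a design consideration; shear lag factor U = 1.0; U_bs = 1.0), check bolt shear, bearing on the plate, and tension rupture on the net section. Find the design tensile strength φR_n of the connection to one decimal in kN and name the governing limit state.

575.1 kN (net-section rupture governs)

Bolt shear: A_b = π(30)²/4 = 706.86 mm². φR_n = 0.75 × 469 × 706.86 × 8 × 1 = 1989.1 kN.
Bearing (6 mm plate, F_u = 450 MPa): end bolts L_c = 70 − 33/2 = 53.5, R_n = min(1.2×53.5×6×450, 2.4×30×6×450) = 173.34 kN/bolt; interior L_c = 86 − 33 = 53, R_n = 171.72 kN/bolt. φR_n = 0.75 × (2×173.34 + 6×171.72) = 1032.8 kN.
Tension rupture (net): A_n = (354 − 2×35)×6 = 1704 mm² (U = 1.0, A_e = A_n). φR_n = 0.75 × 450 × 1704 = 575.1 kN.
Governing: min(1989.1, 1032.8, 575.1) = 575.1 kN → net-section rupture.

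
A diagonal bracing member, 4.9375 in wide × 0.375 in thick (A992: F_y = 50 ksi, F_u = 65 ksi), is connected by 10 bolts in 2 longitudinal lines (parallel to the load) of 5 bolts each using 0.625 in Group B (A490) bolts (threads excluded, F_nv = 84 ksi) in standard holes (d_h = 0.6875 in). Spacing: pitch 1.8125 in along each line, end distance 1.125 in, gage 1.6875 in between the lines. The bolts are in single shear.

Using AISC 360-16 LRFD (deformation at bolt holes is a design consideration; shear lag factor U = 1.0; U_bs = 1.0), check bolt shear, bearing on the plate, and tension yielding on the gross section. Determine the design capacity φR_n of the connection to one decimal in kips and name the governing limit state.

83.3 kips (gross-section yield governs)

Bolt shear: A_b = π(0.625)²/4 = 0.3068 in². φR_n = 0.75 × 84 × 0.3068 × 10 × 1 = 193.3 kips.
Bearing (0.375 in plate, F_u = 65 ksi): end bolts L_c = 1.125 − 0.6875/2 = 0.78125, R_n = min(1.2×0.78125×0.375×65, 2.4×0.625×0.375×65) = 22.852 kips/bolt; interior L_c = 1.8125 − 0.6875 = 1.125, R_n = 32.906 kips/bolt. φR_n = 0.75 × (2×22.852 + 8×32.906) = 231.7 kips.
Tension yield (gross): A_g = 4.9375×0.375 = 1.8516 in². φR_n = 0.90 × 50 × 1.8516 = 83.3 kips.
Governing: min(193.3, 231.7, 83.3) = 83.3 kips → gross-section yield.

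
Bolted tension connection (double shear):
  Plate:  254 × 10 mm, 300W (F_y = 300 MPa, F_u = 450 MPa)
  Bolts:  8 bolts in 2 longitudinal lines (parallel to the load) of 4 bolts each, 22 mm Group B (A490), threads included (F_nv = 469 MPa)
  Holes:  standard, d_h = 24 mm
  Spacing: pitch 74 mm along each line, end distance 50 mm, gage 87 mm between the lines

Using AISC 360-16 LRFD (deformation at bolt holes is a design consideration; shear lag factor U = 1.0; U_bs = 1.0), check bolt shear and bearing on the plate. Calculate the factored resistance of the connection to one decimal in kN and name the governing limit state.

1377.0 kN (bearing governs)

Bolt shear: A_b = π(22)²/4 = 380.13 mm². φR_n = 0.75 × 469 × 380.13 × 8 × 2 = 2139.4 kN.
Bearing (10 mm plate, F_u = 450 MPa): end bolts L_c = 50 − 24/2 = 38, R_n = min(1.2×38×10×450, 2.4×22×10×450) = 205.2 kN/bolt; interior L_c = 74 − 24 = 50, R_n = 237.6 kN/bolt. φR_n = 0.75 × (2×205.2 + 6×237.6) = 1377.0 kN.
Governing: min(2139.4, 1377.0) = 1377.0 kN → bearing.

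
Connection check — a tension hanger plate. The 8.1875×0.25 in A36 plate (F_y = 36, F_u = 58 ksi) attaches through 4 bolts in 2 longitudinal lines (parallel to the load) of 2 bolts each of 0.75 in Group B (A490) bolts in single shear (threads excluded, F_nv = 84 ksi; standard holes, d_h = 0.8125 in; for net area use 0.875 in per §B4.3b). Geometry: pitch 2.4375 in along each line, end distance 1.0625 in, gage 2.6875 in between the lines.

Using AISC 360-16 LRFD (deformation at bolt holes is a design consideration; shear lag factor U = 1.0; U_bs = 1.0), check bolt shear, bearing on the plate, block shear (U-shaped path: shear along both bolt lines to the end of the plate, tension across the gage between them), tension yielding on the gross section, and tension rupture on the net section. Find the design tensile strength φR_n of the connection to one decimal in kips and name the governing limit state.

Bolt shear: A_b = π(0.75)²/4 = 0.44179 in². φR_n = 0.75 × 84 × 0.44179 × 4 × 1 = 111.3 kips.
Bearing (0.25 in plate, F_u = 58 ksi): end bolts L_c = 1.0625 − 0.8125/2 = 0.65625, R_n = min(1.2×0.65625×0.25×58, 2.4×0.75×0.25×58) = 11.419 kips/bolt; interior L_c = 2.4375 − 0.8125 = 1.625, R_n = 26.1 kips/bolt. φR_n = 0.75 × (2×11.419 + 2×26.1) = 56.3 kips.
Block shear: shear path 2×[1.0625+1×2.4375] = 2×3.5 in, A_gv = 1.75, A_nv = 2×(3.5 − 1.5×0.875)×0.25 = 1.0938 in²; tension across gage: (2.6875 − 1×0.875)×0.25 = 0.45313 in². R_n = min(0.6×58×1.0938, 0.6×36×1.75) + 1.0×58×0.45313 = min(38.064, 37.8) + 26.282 = 64.082 kips. φR_n = 0.75 × 64.082 = 48.1 kips.
Tension yield (gross): A_g = 8.1875×0.25 = 2.0469 in². φR_n = 0.90 × 36 × 2.0469 = 66.3 kips.
Tension rupture (net): A_n = (8.1875 − 2×0.875)×0.25 = 1.6094 in² (U = 1.0, A_e = A_n). φR_n = 0.75 × 58 × 1.6094 = 70.0 kips.
Governing: min(111.3, 56.3, 48.1, 66.3, 70.0) = 48.1 kips → block shear.

48.1 kips (block shear governs)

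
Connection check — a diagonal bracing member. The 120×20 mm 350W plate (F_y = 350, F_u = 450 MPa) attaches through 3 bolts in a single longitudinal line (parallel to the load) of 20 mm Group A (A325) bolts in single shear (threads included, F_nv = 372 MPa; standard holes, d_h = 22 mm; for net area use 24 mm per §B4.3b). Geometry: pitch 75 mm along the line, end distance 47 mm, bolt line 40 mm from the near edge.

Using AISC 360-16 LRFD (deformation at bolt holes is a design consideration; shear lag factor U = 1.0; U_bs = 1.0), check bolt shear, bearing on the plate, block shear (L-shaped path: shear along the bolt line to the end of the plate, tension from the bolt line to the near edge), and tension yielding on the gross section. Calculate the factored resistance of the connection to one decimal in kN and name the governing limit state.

263.0 kN (bolt shear governs)

Bolt shear: A_b = π(20)²/4 = 314.16 mm². φR_n = 0.75 × 372 × 314.16 × 3 × 1 = 263.0 kN.
Bearing (20 mm plate, F_u = 450 MPa): end bolts L_c = 47 − 22/2 = 36, R_n = min(1.2×36×20×450, 2.4×20×20×450) = 388.8 kN/bolt; interior L_c = 75 − 22 = 53, R_n = 432 kN/bolt. φR_n = 0.75 × (1×388.8 + 2×432) = 939.6 kN.
Block shear: shear path 1×[47+2×75] = 1×197 mm, A_gv = 3940, A_nv = 1×(197 − 2.5×24)×20 = 2740 mm²; tension to near edge: (40 − 0.5×24)×20 = 560 mm². R_n = min(0.6×450×2740, 0.6×350×3940) + 1.0×450×560 = min(739.8, 827.4) + 252 = 991.8 kN. φR_n = 0.75 × 991.8 = 743.9 kN.
Tension yield (gross): A_g = 120×20 = 2400 mm². φR_n = 0.90 × 350 × 2400 = 756.0 kN.
Governing: min(263.0, 939.6, 743.9, 756.0) = 263.0 kN → bolt shear.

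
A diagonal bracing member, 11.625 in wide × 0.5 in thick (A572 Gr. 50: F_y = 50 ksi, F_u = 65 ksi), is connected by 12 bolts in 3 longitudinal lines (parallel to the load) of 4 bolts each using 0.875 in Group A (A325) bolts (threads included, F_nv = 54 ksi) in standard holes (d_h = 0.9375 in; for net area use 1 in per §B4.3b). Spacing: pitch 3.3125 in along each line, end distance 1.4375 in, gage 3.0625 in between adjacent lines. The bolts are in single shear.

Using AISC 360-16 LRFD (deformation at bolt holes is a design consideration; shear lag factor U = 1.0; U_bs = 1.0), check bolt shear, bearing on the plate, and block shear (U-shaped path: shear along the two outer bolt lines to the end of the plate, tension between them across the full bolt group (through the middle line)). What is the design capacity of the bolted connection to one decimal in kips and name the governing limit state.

292.2 kips (bolt shear governs)

Bolt shear: A_b = π(0.875)²/4 = 0.60132 in². φR_n = 0.75 × 54 × 0.60132 × 12 × 1 = 292.2 kips.
Bearing (0.5 in plate, F_u = 65 ksi): end bolts L_c = 1.4375 − 0.9375/2 = 0.96875, R_n = min(1.2×0.96875×0.5×65, 2.4×0.875×0.5×65) = 37.781 kips/bolt; interior L_c = 3.3125 − 0.9375 = 2.375, R_n = 68.25 kips/bolt. φR_n = 0.75 × (3×37.781 + 9×68.25) = 545.7 kips.
Block shear: shear path 2×[1.4375+3×3.3125] = 2×11.375 in, A_gv = 11.375, A_nv = 2×(11.375 − 3.5×1)×0.5 = 7.875 in²; tension across gage: (6.125 − 2×1)×0.5 = 2.0625 in². R_n = min(0.6×65×7.875, 0.6×50×11.375) + 1.0×65×2.0625 = min(307.13, 341.25) + 134.06 = 441.19 kips. φR_n = 0.75 × 441.19 = 330.9 kips.
Governing: min(292.2, 545.7, 330.9) = 292.2 kips → bolt shear.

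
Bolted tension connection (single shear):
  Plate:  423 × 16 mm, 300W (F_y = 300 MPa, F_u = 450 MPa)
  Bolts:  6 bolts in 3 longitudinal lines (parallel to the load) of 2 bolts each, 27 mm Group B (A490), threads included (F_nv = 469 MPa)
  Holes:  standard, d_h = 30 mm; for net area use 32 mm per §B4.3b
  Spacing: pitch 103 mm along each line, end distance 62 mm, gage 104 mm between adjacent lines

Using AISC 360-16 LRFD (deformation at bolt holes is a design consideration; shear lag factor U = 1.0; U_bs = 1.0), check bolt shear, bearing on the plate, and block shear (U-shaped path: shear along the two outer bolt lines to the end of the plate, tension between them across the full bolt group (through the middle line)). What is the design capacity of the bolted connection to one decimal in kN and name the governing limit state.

1208.4 kN (bolt shear governs)

Bolt shear: A_b = π(27)²/4 = 572.56 mm². φR_n = 0.75 × 469 × 572.56 × 6 × 1 = 1208.4 kN.
Bearing (16 mm plate, F_u = 450 MPa): end bolts L_c = 62 − 30/2 = 47, R_n = min(1.2×47×16×450, 2.4×27×16×450) = 406.08 kN/bolt; interior L_c = 103 − 30 = 73, R_n = 466.56 kN/bolt. φR_n = 0.75 × (3×406.08 + 3×466.56) = 1963.4 kN.
Block shear: shear path 2×[62+1×103] = 2×165 mm, A_gv = 5280, A_nv = 2×(165 − 1.5×32)×16 = 3744 mm²; tension across gage: (208 − 2×32)×16 = 2304 mm². R_n = min(0.6×450×3744, 0.6×300×5280) + 1.0×450×2304 = min(1010.9, 950.4) + 1036.8 = 1987.2 kN. φR_n = 0.75 × 1987.2 = 1490.4 kN.
Governing: min(1208.4, 1963.4, 1490.4) = 1208.4 kN → bolt shear.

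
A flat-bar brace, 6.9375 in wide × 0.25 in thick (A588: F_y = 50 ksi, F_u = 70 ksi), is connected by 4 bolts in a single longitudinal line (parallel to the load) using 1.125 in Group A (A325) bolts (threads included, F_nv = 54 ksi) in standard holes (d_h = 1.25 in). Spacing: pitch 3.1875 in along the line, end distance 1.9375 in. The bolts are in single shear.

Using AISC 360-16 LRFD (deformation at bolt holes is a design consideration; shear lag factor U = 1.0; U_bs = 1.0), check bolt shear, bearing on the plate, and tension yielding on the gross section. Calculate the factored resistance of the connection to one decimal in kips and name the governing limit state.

78.0 kips (gross-section yield governs)

Bolt shear: A_b = π(1.125)²/4 = 0.99402 in². φR_n = 0.75 × 54 × 0.99402 × 4 × 1 = 161.0 kips.
Bearing (0.25 in plate, F_u = 70 ksi): end bolts L_c = 1.9375 − 1.25/2 = 1.3125, R_n = min(1.2×1.3125×0.25×70, 2.4×1.125×0.25×70) = 27.563 kips/bolt; interior L_c = 3.1875 − 1.25 = 1.9375, R_n = 40.688 kips/bolt. φR_n = 0.75 × (1×27.563 + 3×40.688) = 112.2 kips.
Tension yield (gross): A_g = 6.9375×0.25 = 1.7344 in². φR_n = 0.90 × 50 × 1.7344 = 78.0 kips.
Governing: min(161.0, 112.2, 78.0) = 78.0 kips → gross-section yield.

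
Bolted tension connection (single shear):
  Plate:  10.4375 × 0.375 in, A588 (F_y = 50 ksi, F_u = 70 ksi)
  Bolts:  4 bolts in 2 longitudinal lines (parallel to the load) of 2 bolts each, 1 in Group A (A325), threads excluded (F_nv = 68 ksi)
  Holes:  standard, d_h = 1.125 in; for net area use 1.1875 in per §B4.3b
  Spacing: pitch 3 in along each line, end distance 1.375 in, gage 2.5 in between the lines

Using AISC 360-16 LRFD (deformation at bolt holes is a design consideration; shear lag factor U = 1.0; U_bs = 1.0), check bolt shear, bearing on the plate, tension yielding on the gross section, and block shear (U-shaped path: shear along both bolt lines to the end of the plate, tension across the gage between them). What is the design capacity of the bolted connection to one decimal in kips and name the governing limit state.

Bolt shear: A_b = π(1)²/4 = 0.7854 in². φR_n = 0.75 × 68 × 0.7854 × 4 × 1 = 160.2 kips.
Bearing (0.375 in plate, F_u = 70 ksi): end bolts L_c = 1.375 − 1.125/2 = 0.8125, R_n = min(1.2×0.8125×0.375×70, 2.4×1×0.375×70) = 25.594 kips/bolt; interior L_c = 3 − 1.125 = 1.875, R_n = 59.063 kips/bolt. φR_n = 0.75 × (2×25.594 + 2×59.063) = 127.0 kips.
Tension yield (gross): A_g = 10.4375×0.375 = 3.9141 in². φR_n = 0.90 × 50 × 3.9141 = 176.1 kips.
Block shear: shear path 2×[1.375+1×3] = 2×4.375 in, A_gv = 3.2813, A_nv = 2×(4.375 − 1.5×1.1875)×0.375 = 1.9453 in²; tension across gage: (2.5 − 1×1.1875)×0.375 = 0.49219 in². R_n = min(0.6×70×1.9453, 0.6×50×3.2813) + 1.0×70×0.49219 = min(81.703, 98.439) + 34.453 = 116.16 kips. φR_n = 0.75 × 116.16 = 87.1 kips.
Governing: min(160.2, 127.0, 176.1, 87.1) = 87.1 kips → block shear.

87.1 kips (block shear governs)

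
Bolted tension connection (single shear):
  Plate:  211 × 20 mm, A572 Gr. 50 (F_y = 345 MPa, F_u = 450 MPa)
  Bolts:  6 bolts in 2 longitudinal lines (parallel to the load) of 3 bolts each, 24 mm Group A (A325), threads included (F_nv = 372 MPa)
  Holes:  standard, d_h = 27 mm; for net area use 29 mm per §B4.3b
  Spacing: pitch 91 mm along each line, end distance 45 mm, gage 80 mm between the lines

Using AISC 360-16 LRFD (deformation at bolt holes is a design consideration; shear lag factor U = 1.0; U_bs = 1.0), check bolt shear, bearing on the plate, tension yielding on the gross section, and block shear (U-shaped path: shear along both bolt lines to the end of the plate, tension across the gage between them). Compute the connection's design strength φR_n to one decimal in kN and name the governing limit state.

Bolt shear: A_b = π(24)²/4 = 452.39 mm². φR_n = 0.75 × 372 × 452.39 × 6 × 1 = 757.3 kN.
Bearing (20 mm plate, F_u = 450 MPa): end bolts L_c = 45 − 27/2 = 31.5, R_n = min(1.2×31.5×20×450, 2.4×24×20×450) = 340.2 kN/bolt; interior L_c = 91 − 27 = 64, R_n = 518.4 kN/bolt. φR_n = 0.75 × (2×340.2 + 4×518.4) = 2065.5 kN.
Tension yield (gross): A_g = 211×20 = 4220 mm². φR_n = 0.90 × 345 × 4220 = 1310.3 kN.
Block shear: shear path 2×[45+2×91] = 2×227 mm, A_gv = 9080, A_nv = 2×(227 − 2.5×29)×20 = 6180 mm²; tension across gage: (80 − 1×29)×20 = 1020 mm². R_n = min(0.6×450×6180, 0.6×345×9080) + 1.0×450×1020 = min(1668.6, 1879.6) + 459 = 2127.6 kN. φR_n = 0.75 × 2127.6 = 1595.7 kN.
Governing: min(757.3, 2065.5, 1310.3, 1595.7) = 757.3 kN → bolt shear.

757.3 kN (bolt shear governs)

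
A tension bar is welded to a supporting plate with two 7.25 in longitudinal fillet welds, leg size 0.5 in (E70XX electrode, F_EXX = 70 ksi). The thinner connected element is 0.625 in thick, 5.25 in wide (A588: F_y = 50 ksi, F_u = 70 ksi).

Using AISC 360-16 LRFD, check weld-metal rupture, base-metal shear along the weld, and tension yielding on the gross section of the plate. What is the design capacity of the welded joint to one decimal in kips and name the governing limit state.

Weld metal: throat = 0.707×0.5 = 0.3535 in, L = 2×7.25 = 14.5 in. φR_n = 0.75 × 0.6 × 70 × 0.3535 × 14.5 = 161.5 kips.
Base metal shear (0.625 in plate): yield φR_n = 1.0×0.6×50×0.625×14.5 = 271.9 kips; rupture φR_n = 0.75×0.6×70×0.625×14.5 = 285.5 kips; take 271.9 kips (yield).
Tension yield (gross): A_g = 5.25×0.625 = 3.2813 in². φR_n = 0.90 × 50 × 3.2813 = 147.7 kips.
Governing: min(161.5, 271.9, 147.7) = 147.7 kips → gross-section yield.

147.7 kips (gross-section yield governs)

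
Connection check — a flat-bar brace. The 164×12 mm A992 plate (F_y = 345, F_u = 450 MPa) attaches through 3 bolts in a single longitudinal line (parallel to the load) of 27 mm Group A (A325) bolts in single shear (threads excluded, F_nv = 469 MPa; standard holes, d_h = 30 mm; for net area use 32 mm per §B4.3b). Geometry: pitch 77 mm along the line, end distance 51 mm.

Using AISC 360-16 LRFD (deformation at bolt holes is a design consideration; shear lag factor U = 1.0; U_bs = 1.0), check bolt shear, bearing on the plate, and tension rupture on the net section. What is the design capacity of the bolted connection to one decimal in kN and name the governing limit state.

Bolt shear: A_b = π(27)²/4 = 572.56 mm². φR_n = 0.75 × 469 × 572.56 × 3 × 1 = 604.2 kN.
Bearing (12 mm plate, F_u = 450 MPa): end bolts L_c = 51 − 30/2 = 36, R_n = min(1.2×36×12×450, 2.4×27×12×450) = 233.28 kN/bolt; interior L_c = 77 − 30 = 47, R_n = 304.56 kN/bolt. φR_n = 0.75 × (1×233.28 + 2×304.56) = 631.8 kN.
Tension rupture (net): A_n = (164 − 1×32)×12 = 1584 mm² (U = 1.0, A_e = A_n). φR_n = 0.75 × 450 × 1584 = 534.6 kN.
Governing: min(604.2, 631.8, 534.6) = 534.6 kN → net-section rupture.

534.6 kN (net-section rupture governs)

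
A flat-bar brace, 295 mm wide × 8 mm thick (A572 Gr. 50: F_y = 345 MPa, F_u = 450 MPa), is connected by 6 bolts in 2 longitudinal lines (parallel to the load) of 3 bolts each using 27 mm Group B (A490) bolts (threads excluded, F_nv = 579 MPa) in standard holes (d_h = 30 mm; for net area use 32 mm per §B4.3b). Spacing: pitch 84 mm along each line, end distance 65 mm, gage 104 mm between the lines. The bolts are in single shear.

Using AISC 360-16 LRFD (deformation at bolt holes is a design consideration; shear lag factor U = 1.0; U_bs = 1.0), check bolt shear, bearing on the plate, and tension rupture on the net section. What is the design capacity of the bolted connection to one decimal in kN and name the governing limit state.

623.7 kN (net-section rupture governs)

Bolt shear: A_b = π(27)²/4 = 572.56 mm². φR_n = 0.75 × 579 × 572.56 × 6 × 1 = 1491.8 kN.
Bearing (8 mm plate, F_u = 450 MPa): end bolts L_c = 65 − 30/2 = 50, R_n = min(1.2×50×8×450, 2.4×27×8×450) = 216 kN/bolt; interior L_c = 84 − 30 = 54, R_n = 233.28 kN/bolt. φR_n = 0.75 × (2×216 + 4×233.28) = 1023.8 kN.
Tension rupture (net): A_n = (295 − 2×32)×8 = 1848 mm² (U = 1.0, A_e = A_n). φR_n = 0.75 × 450 × 1848 = 623.7 kN.
Governing: min(1491.8, 1023.8, 623.7) = 623.7 kN → net-section rupture.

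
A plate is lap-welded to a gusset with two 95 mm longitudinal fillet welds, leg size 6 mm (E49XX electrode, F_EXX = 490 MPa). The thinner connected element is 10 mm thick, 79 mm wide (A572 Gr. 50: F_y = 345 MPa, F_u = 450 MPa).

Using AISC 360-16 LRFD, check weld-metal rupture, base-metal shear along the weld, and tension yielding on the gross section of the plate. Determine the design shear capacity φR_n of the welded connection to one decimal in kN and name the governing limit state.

Weld metal: throat = 0.707×6 = 4.242 mm, L = 2×95 = 190 mm. φR_n = 0.75 × 0.6 × 490 × 4.242 × 190 = 177.7 kN.
Base metal shear (10 mm plate): yield φR_n = 1.0×0.6×345×10×190 = 393.3 kN; rupture φR_n = 0.75×0.6×450×10×190 = 384.8 kN; take 384.8 kN (rupture).
Tension yield (gross): A_g = 79×10 = 790 mm². φR_n = 0.90 × 345 × 790 = 245.3 kN.
Governing: min(177.7, 384.8, 245.3) = 177.7 kN → weld metal.

177.7 kN (weld metal governs)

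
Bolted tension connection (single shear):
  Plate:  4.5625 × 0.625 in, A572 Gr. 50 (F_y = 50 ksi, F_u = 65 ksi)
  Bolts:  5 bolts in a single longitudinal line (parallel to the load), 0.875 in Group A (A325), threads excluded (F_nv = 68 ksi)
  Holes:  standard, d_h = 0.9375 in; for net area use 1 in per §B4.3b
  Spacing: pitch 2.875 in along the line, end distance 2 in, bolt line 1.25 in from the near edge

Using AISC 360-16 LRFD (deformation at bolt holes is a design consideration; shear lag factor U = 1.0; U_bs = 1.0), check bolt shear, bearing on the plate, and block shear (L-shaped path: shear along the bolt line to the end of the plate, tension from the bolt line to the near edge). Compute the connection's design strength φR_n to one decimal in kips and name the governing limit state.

Bolt shear: A_b = π(0.875)²/4 = 0.60132 in². φR_n = 0.75 × 68 × 0.60132 × 5 × 1 = 153.3 kips.
Bearing (0.625 in plate, F_u = 65 ksi): end bolts L_c = 2 − 0.9375/2 = 1.53125, R_n = min(1.2×1.53125×0.625×65, 2.4×0.875×0.625×65) = 74.648 kips/bolt; interior L_c = 2.875 − 0.9375 = 1.9375, R_n = 85.313 kips/bolt. φR_n = 0.75 × (1×74.648 + 4×85.313) = 311.9 kips.
Block shear: shear path 1×[2+4×2.875] = 1×13.5 in, A_gv = 8.4375, A_nv = 1×(13.5 − 4.5×1)×0.625 = 5.625 in²; tension to near edge: (1.25 − 0.5×1)×0.625 = 0.46875 in². R_n = min(0.6×65×5.625, 0.6×50×8.4375) + 1.0×65×0.46875 = min(219.38, 253.13) + 30.469 = 249.85 kips. φR_n = 0.75 × 249.85 = 187.4 kips.
Governing: min(153.3, 311.9, 187.4) = 153.3 kips → bolt shear.

153.3 kips (bolt shear governs)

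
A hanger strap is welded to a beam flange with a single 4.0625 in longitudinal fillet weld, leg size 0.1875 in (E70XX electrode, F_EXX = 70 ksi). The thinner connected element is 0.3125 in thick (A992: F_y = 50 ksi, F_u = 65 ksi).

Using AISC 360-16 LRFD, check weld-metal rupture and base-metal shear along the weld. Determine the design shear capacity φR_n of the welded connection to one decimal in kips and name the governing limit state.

17.0 kips (weld metal governs)

Weld metal: throat = 0.707×0.1875 = 0.13256 in, L = 4.0625 in. φR_n = 0.75 × 0.6 × 70 × 0.13256 × 4.0625 = 17.0 kips.
Base metal shear (0.3125 in plate): yield φR_n = 1.0×0.6×50×0.3125×4.0625 = 38.1 kips; rupture φR_n = 0.75×0.6×65×0.3125×4.0625 = 37.1 kips; take 37.1 kips (rupture).
Governing: min(17.0, 37.1) = 17.0 kips → weld metal.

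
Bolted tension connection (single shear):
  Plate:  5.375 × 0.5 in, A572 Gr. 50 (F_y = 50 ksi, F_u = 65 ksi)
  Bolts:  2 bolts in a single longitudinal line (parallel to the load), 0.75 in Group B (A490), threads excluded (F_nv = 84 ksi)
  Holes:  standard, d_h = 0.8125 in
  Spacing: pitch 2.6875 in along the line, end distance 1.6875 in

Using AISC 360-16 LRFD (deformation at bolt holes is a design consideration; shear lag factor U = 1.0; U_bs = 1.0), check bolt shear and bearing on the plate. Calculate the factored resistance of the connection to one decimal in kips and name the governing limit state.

55.7 kips (bolt shear governs)

Bolt shear: A_b = π(0.75)²/4 = 0.44179 in². φR_n = 0.75 × 84 × 0.44179 × 2 × 1 = 55.7 kips.
Bearing (0.5 in plate, F_u = 65 ksi): end bolts L_c = 1.6875 − 0.8125/2 = 1.28125, R_n = min(1.2×1.28125×0.5×65, 2.4×0.75×0.5×65) = 49.969 kips/bolt; interior L_c = 2.6875 − 0.8125 = 1.875, R_n = 58.5 kips/bolt. φR_n = 0.75 × (1×49.969 + 1×58.5) = 81.4 kips.
Governing: min(55.7, 81.4) = 55.7 kips → bolt shear.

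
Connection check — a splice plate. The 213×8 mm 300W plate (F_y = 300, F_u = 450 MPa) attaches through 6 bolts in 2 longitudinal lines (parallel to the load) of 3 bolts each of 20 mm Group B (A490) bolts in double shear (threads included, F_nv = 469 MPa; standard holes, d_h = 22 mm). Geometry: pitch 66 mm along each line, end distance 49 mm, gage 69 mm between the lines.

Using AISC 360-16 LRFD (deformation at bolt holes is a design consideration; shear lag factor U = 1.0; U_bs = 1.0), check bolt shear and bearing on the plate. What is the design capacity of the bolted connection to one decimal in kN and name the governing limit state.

764.6 kN (bearing governs)

Bolt shear: A_b = π(20)²/4 = 314.16 mm². φR_n = 0.75 × 469 × 314.16 × 6 × 2 = 1326.1 kN.
Bearing (8 mm plate, F_u = 450 MPa): end bolts L_c = 49 − 22/2 = 38, R_n = min(1.2×38×8×450, 2.4×20×8×450) = 164.16 kN/bolt; interior L_c = 66 − 22 = 44, R_n = 172.8 kN/bolt. φR_n = 0.75 × (2×164.16 + 4×172.8) = 764.6 kN.
Governing: min(1326.1, 764.6) = 764.6 kN → bearing.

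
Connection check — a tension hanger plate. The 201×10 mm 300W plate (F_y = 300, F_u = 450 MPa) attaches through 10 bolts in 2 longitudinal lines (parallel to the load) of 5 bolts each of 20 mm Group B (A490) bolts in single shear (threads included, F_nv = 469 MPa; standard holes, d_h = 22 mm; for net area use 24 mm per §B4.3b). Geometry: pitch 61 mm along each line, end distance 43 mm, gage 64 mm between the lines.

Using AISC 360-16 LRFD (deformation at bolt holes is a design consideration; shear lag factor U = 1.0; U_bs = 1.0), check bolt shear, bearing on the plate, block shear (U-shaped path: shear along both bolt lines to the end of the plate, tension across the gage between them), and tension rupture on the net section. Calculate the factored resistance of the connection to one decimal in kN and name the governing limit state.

516.4 kN (net-section rupture governs)

Bolt shear: A_b = π(20)²/4 = 314.16 mm². φR_n = 0.75 × 469 × 314.16 × 10 × 1 = 1105.1 kN.
Bearing (10 mm plate, F_u = 450 MPa): end bolts L_c = 43 − 22/2 = 32, R_n = min(1.2×32×10×450, 2.4×20×10×450) = 172.8 kN/bolt; interior L_c = 61 − 22 = 39, R_n = 210.6 kN/bolt. φR_n = 0.75 × (2×172.8 + 8×210.6) = 1522.8 kN.
Block shear: shear path 2×[43+4×61] = 2×287 mm, A_gv = 5740, A_nv = 2×(287 − 4.5×24)×10 = 3580 mm²; tension across gage: (64 − 1×24)×10 = 400 mm². R_n = min(0.6×450×3580, 0.6×300×5740) + 1.0×450×400 = min(966.6, 1033.2) + 180 = 1146.6 kN. φR_n = 0.75 × 1146.6 = 860.0 kN.
Tension rupture (net): A_n = (201 − 2×24)×10 = 1530 mm² (U = 1.0, A_e = A_n). φR_n = 0.75 × 450 × 1530 = 516.4 kN.
Governing: min(1105.1, 1522.8, 860.0, 516.4) = 516.4 kN → net-section rupture.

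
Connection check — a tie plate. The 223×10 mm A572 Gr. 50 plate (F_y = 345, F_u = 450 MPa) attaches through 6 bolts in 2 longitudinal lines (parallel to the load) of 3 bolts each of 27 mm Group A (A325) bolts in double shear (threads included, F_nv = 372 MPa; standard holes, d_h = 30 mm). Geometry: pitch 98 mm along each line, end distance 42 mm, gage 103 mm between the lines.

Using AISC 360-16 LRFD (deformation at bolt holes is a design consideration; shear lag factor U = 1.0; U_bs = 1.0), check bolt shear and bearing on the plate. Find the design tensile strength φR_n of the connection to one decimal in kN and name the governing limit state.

Bolt shear: A_b = π(27)²/4 = 572.56 mm². φR_n = 0.75 × 372 × 572.56 × 6 × 2 = 1916.9 kN.
Bearing (10 mm plate, F_u = 450 MPa): end bolts L_c = 42 − 30/2 = 27, R_n = min(1.2×27×10×450, 2.4×27×10×450) = 145.8 kN/bolt; interior L_c = 98 − 30 = 68, R_n = 291.6 kN/bolt. φR_n = 0.75 × (2×145.8 + 4×291.6) = 1093.5 kN.
Governing: min(1916.9, 1093.5) = 1093.5 kN → bearing.

1093.5 kN (bearing governs)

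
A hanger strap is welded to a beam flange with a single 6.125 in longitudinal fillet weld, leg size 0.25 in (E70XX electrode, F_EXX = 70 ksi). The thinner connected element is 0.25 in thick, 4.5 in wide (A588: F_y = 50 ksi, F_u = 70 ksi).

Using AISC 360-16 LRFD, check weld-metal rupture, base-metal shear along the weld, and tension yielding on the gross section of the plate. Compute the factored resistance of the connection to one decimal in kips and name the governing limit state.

34.1 kips (weld metal governs)

Weld metal: throat = 0.707×0.25 = 0.17675 in, L = 6.125 in. φR_n = 0.75 × 0.6 × 70 × 0.17675 × 6.125 = 34.1 kips.
Base metal shear (0.25 in plate): yield φR_n = 1.0×0.6×50×0.25×6.125 = 45.9 kips; rupture φR_n = 0.75×0.6×70×0.25×6.125 = 48.2 kips; take 45.9 kips (yield).
Tension yield (gross): A_g = 4.5×0.25 = 1.125 in². φR_n = 0.90 × 50 × 1.125 = 50.6 kips.
Governing: min(34.1, 45.9, 50.6) = 34.1 kips → weld metal.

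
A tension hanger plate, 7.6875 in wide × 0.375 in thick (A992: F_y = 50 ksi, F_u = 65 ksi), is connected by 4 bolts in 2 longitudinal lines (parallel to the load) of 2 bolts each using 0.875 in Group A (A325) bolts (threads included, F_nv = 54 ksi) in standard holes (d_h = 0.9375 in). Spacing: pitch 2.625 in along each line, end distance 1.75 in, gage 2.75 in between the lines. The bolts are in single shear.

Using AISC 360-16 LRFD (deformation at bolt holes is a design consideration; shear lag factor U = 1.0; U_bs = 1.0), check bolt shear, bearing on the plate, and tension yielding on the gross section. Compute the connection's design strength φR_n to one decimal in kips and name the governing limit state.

Bolt shear: A_b = π(0.875)²/4 = 0.60132 in². φR_n = 0.75 × 54 × 0.60132 × 4 × 1 = 97.4 kips.
Bearing (0.375 in plate, F_u = 65 ksi): end bolts L_c = 1.75 − 0.9375/2 = 1.28125, R_n = min(1.2×1.28125×0.375×65, 2.4×0.875×0.375×65) = 37.477 kips/bolt; interior L_c = 2.625 − 0.9375 = 1.6875, R_n = 49.359 kips/bolt. φR_n = 0.75 × (2×37.477 + 2×49.359) = 130.3 kips.
Tension yield (gross): A_g = 7.6875×0.375 = 2.8828 in². φR_n = 0.90 × 50 × 2.8828 = 129.7 kips.
Governing: min(97.4, 130.3, 129.7) = 97.4 kips → bolt shear.

97.4 kips (bolt shear governs)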